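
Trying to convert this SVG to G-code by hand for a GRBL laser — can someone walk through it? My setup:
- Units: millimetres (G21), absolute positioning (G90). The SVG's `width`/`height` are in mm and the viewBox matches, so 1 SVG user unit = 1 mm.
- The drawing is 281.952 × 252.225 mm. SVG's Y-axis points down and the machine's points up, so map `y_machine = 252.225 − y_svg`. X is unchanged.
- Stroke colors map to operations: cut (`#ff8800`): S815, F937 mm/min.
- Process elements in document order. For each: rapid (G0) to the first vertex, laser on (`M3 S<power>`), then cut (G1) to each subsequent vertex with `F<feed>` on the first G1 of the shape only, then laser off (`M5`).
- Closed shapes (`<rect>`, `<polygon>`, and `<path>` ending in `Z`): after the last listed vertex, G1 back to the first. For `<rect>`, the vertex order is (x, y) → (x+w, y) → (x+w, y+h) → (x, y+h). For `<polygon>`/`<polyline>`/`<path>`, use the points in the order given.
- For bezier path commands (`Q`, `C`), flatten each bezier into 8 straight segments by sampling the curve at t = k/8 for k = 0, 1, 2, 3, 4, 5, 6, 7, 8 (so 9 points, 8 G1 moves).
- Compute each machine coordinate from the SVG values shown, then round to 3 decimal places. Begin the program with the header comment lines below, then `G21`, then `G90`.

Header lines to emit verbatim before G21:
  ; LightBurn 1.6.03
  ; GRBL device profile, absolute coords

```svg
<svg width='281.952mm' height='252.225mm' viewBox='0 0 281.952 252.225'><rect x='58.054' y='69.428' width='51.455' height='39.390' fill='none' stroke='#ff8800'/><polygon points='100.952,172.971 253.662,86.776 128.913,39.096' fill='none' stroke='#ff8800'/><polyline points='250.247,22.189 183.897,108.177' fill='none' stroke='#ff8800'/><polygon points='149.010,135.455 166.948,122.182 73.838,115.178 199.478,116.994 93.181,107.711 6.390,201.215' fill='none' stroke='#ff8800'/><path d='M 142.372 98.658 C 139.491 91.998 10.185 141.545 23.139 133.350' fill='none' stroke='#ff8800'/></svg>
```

viewBox `0 0 281.952 252.225` with mm width/height → 1 unit = 1 mm. Flip: y_m = 252.225 − y_svg.

**Shape 1** — `<rect>` rectangle, stroke `#ff8800` → cut (S815, F937). Machine vertices: (58.054,182.797) → (109.509,182.797) → (109.509,143.407) → (58.054,143.407) → (58.054,182.797). Closed: final G1 returns to the first vertex.

**Shape 2** — `<polygon>` closed polygon, stroke `#ff8800` → cut (S815, F937). Machine vertices: (100.952,79.254) → (253.662,165.449) → (128.913,213.129) → (100.952,79.254). Closed: final G1 returns to the first vertex.

**Shape 3** — `<polyline>` line segment, stroke `#ff8800` → cut (S815, F937). Machine vertices: (250.247,230.036) → (183.897,144.048). Open path.

**Shape 4** — `<polygon>` closed polygon, stroke `#ff8800` → cut (S815, F937). Machine vertices: (149.010,116.770) → (166.948,130.043) → (73.838,137.047) → (199.478,135.231) → (93.181,144.514) → (6.390,51.010) → (149.010,116.770). Closed: final G1 returns to the first vertex.

**Shape 5** — `<path>` cubic bezier, stroke `#ff8800` → cut (S815, F937). Control points (SVG): P0=(142.372,98.658), P1=(139.491,91.998), P2=(10.185,141.545), P3=(23.139,133.350); sampled at t=k/8. Machine vertices: (142.372,153.567) → (135.890,153.652) → (120.705,149.804) → (99.964,143.356) → (76.817,135.645) → (54.413,128.007) → (35.899,121.775) → (24.425,118.286) → (23.139,118.875). Open path.

; LightBurn 1.6.03
; GRBL device profile, absolute coords
G21
G90
G0 X58.054 Y182.797
M3 S815
G1 X109.509 Y182.797 F937
G1 X109.509 Y143.407
G1 X58.054 Y143.407
G1 X58.054 Y182.797
M5
G0 X100.952 Y79.254
M3 S815
G1 X253.662 Y165.449 F937
G1 X128.913 Y213.129
G1 X100.952 Y79.254
M5
G0 X250.247 Y230.036
M3 S815
G1 X183.897 Y144.048 F937
M5
G0 X149.010 Y116.770
M3 S815
G1 X166.948 Y130.043 F937
G1 X73.838 Y137.047
G1 X199.478 Y135.231
G1 X93.181 Y144.514
G1 X6.390 Y51.010
G1 X149.010 Y116.770
M5
G0 X142.372 Y153.567
M3 S815
G1 X135.890 Y153.652 F937
G1 X120.705 Y149.804
G1 X99.964 Y143.356
G1 X76.817 Y135.645
G1 X54.413 Y128.007
G1 X35.899 Y121.775
G1 X24.425 Y118.286
G1 X23.139 Y118.875
M5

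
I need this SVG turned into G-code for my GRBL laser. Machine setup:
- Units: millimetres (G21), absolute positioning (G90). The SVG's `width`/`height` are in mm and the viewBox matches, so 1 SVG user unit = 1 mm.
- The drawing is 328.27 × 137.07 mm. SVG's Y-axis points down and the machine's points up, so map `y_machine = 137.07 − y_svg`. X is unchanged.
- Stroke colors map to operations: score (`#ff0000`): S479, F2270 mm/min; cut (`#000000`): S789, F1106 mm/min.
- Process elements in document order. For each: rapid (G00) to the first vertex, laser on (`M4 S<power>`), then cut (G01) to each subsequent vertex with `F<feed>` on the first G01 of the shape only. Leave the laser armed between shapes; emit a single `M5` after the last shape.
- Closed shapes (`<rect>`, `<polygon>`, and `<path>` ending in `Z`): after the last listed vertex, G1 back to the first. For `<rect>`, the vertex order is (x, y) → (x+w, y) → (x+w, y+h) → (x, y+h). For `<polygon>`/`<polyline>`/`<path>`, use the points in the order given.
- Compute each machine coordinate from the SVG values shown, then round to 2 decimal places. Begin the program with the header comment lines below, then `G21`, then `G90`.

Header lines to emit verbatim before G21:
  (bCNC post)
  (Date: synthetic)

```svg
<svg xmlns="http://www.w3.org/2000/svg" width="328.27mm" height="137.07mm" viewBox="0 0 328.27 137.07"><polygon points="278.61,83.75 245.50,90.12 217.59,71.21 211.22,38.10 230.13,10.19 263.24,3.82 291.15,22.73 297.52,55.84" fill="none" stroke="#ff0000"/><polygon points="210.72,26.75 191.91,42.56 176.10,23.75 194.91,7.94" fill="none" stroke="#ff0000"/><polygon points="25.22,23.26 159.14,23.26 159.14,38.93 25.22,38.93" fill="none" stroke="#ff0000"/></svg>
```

(bCNC post)
(Date: synthetic)
G21
G90
G00 X278.61 Y53.32
M4 S479
G01 X245.50 Y46.95 F2270
G01 X217.59 Y65.86
G01 X211.22 Y98.97
G01 X230.13 Y126.88
G01 X263.24 Y133.25
G01 X291.15 Y114.34
G01 X297.52 Y81.23
G01 X278.61 Y53.32
G00 X210.72 Y110.32
M4 S479
G01 X191.91 Y94.51 F2270
G01 X176.10 Y113.32
G01 X194.91 Y129.13
G01 X210.72 Y110.32
G00 X25.22 Y113.81
M4 S479
G01 X159.14 Y113.81 F2270
G01 X159.14 Y98.14
G01 X25.22 Y98.14
G01 X25.22 Y113.81
M5

Since the viewBox matches the mm dimensions, user units are millimetres directly. The only transform is the Y-flip y_m = 137.07 − y_svg.

Shape 1 is a regular polygon drawn with `<polygon>`. Its stroke #ff0000 means score at S479, F2270. After flipping Y the toolpath is (278.61,53.32) → (245.50,46.95) → (217.59,65.86) → (211.22,98.97) → (230.13,126.88) → (263.24,133.25) → (291.15,114.34) → (297.52,81.23) → (278.61,53.32), returning to the start.

Shape 2 is a regular polygon drawn with `<polygon>`. Its stroke #ff0000 means score at S479, F2270. After flipping Y the toolpath is (210.72,110.32) → (191.91,94.51) → (176.10,113.32) → (194.91,129.13) → (210.72,110.32), returning to the start.

Shape 3 is a rectangle drawn with `<polygon>`. Its stroke #ff0000 means score at S479, F2270. After flipping Y the toolpath is (25.22,113.81) → (159.14,113.81) → (159.14,98.14) → (25.22,98.14) → (25.22,113.81), returning to the start.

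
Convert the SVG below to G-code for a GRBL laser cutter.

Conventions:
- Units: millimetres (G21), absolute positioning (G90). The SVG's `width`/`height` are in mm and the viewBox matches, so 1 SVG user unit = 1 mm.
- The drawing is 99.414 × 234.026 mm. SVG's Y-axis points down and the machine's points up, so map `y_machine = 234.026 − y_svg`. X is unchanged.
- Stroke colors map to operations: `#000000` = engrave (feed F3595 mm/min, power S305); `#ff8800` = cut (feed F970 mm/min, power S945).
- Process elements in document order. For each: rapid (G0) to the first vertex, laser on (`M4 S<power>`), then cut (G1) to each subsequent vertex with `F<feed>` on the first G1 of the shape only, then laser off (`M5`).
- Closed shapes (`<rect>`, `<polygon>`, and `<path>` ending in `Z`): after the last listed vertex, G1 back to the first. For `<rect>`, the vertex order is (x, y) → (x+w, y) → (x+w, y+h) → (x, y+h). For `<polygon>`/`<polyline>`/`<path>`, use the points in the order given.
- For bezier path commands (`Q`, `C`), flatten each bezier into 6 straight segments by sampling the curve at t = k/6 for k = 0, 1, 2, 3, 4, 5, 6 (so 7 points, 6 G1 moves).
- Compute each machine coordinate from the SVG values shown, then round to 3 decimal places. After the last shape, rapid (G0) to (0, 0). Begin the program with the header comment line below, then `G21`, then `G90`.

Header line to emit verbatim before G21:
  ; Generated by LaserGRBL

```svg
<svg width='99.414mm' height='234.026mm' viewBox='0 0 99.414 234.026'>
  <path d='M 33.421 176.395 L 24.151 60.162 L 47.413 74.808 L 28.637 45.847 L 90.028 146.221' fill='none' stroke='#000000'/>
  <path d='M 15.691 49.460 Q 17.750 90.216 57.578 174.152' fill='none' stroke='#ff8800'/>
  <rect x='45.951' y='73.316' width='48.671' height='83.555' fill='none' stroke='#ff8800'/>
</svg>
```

1 u = 1 mm; y_m = 234.026 − y.

[1] `<path>` open polyline, #000000→engrave S305 F3595: (33.421,57.631) → (24.151,173.864) → (47.413,159.218) → (28.637,188.179) → (90.028,87.805)

[2] `<path>` quadratic bezier, #ff8800→cut S945 F970: (15.691,184.566) → (17.426,169.781) → (21.260,152.598) → (27.192,133.015) → (35.223,111.034) → (45.351,86.653) → (57.578,59.874)

[3] `<rect>` rectangle, #ff8800→cut S945 F970: (45.951,160.710) → (94.622,160.710) → (94.622,77.155) → (45.951,77.155) → (45.951,160.710) (closed)

; Generated by LaserGRBL
G21
G90
G0 X33.421 Y57.631
M4 S305
G1 X24.151 Y173.864 F3595
G1 X47.413 Y159.218
G1 X28.637 Y188.179
G1 X90.028 Y87.805
M5
G0 X15.691 Y184.566
M4 S945
G1 X17.426 Y169.781 F970
G1 X21.260 Y152.598
G1 X27.192 Y133.015
G1 X35.223 Y111.034
G1 X45.351 Y86.653
G1 X57.578 Y59.874
M5
G0 X45.951 Y160.710
M4 S945
G1 X94.622 Y160.710 F970
G1 X94.622 Y77.155
G1 X45.951 Y77.155
G1 X45.951 Y160.710
M5
G0 X0.000 Y0.000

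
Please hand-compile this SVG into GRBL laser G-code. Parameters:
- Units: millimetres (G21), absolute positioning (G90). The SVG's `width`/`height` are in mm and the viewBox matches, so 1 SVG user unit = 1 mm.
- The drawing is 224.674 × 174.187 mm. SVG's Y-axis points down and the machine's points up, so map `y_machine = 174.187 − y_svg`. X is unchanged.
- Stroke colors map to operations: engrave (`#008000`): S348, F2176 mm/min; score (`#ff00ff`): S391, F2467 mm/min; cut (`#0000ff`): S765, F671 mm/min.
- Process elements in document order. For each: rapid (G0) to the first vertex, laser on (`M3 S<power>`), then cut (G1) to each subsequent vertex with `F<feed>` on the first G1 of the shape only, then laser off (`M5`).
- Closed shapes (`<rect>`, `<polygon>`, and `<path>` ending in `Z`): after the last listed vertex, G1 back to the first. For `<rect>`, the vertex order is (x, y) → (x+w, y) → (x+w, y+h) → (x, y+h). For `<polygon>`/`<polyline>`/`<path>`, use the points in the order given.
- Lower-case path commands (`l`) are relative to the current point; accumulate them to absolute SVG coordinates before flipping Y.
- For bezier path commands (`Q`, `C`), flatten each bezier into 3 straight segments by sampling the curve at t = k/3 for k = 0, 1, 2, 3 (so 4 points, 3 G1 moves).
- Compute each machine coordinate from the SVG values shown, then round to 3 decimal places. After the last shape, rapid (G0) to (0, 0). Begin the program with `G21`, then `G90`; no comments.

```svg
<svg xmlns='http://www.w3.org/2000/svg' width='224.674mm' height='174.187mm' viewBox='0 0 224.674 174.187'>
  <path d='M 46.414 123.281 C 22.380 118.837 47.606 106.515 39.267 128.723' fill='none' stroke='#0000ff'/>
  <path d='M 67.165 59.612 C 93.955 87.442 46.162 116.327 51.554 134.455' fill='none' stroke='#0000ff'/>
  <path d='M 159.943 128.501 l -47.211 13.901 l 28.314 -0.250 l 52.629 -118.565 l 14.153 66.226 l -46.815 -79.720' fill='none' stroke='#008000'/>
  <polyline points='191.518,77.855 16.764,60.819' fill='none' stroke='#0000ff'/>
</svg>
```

G21
G90
G0 X46.414 Y50.906
M3 S765
G1 X35.732 Y56.405 F671
G1 X39.485 Y57.733
G1 X39.267 Y45.464
M5
G0 X67.165 Y114.575
M3 S765
G1 X73.826 Y86.831 F671
G1 X59.158 Y61.008
G1 X51.554 Y39.732
M5
G0 X159.943 Y45.686
M3 S348
G1 X112.732 Y31.785 F2176
G1 X141.046 Y32.035
G1 X193.675 Y150.600
G1 X207.828 Y84.374
G1 X161.013 Y164.094
M5
G0 X191.518 Y96.332
M3 S765
G1 X16.764 Y113.368 F671
M5
G0 X0.000 Y0.000

Since the viewBox matches the mm dimensions, user units are millimetres directly. The only transform is the Y-flip y_m = 174.187 − y_svg.

Shape 1 is a cubic bezier drawn with `<path>`. Its stroke #0000ff means cut at S765, F671. After flipping Y the toolpath is (46.414,50.906) → (35.732,56.405) → (39.485,57.733) → (39.267,45.464).

Shape 2 is a cubic bezier drawn with `<path>`. Its stroke #0000ff means cut at S765, F671. After flipping Y the toolpath is (67.165,114.575) → (73.826,86.831) → (59.158,61.008) → (51.554,39.732).

Shape 3 is a open polyline drawn with `<path>`. Its stroke #008000 means engrave at S348, F2176. After flipping Y the toolpath is (159.943,45.686) → (112.732,31.785) → (141.046,32.035) → (193.675,150.600) → (207.828,84.374) → (161.013,164.094).

Shape 4 is a line segment drawn with `<polyline>`. Its stroke #0000ff means cut at S765, F671. After flipping Y the toolpath is (191.518,96.332) → (16.764,113.368).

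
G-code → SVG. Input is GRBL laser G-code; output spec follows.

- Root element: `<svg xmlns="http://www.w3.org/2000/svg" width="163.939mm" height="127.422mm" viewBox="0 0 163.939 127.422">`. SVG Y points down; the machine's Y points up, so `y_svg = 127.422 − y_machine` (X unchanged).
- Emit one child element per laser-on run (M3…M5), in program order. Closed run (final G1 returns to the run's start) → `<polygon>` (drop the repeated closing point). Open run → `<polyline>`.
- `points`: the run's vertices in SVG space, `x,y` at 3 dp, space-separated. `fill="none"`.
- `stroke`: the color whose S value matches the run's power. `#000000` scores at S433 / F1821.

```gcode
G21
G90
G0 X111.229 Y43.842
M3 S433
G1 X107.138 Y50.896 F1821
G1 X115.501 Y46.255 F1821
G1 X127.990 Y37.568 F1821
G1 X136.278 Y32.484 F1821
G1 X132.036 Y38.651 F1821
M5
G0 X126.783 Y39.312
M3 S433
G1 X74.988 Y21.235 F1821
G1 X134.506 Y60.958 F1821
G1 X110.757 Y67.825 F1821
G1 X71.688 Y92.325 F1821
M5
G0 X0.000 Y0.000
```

<svg xmlns="http://www.w3.org/2000/svg" width="163.939mm" height="127.422mm" viewBox="0 0 163.939 127.422">
  <polyline points="111.229,83.580 107.138,76.526 115.501,81.167 127.990,89.854 136.278,94.938 132.036,88.771" fill="none" stroke="#000000"/>
  <polyline points="126.783,88.110 74.988,106.187 134.506,66.464 110.757,59.597 71.688,35.097" fill="none" stroke="#000000"/>
</svg>

Each laser-on run becomes one SVG element. Flip Y back into SVG space with y_svg = 127.422 − y_machine. Every run uses S433, so all elements get stroke `#000000` (score).

Run 1: The run is open, so emit a `<polyline>` with points (Y-flipped): 111.229,83.580 107.138,76.526 115.501,81.167 127.990,89.854 136.278,94.938 132.036,88.771.

Run 2: The run is open, so emit a `<polyline>` with points (Y-flipped): 126.783,88.110 74.988,106.187 134.506,66.464 110.757,59.597 71.688,35.097.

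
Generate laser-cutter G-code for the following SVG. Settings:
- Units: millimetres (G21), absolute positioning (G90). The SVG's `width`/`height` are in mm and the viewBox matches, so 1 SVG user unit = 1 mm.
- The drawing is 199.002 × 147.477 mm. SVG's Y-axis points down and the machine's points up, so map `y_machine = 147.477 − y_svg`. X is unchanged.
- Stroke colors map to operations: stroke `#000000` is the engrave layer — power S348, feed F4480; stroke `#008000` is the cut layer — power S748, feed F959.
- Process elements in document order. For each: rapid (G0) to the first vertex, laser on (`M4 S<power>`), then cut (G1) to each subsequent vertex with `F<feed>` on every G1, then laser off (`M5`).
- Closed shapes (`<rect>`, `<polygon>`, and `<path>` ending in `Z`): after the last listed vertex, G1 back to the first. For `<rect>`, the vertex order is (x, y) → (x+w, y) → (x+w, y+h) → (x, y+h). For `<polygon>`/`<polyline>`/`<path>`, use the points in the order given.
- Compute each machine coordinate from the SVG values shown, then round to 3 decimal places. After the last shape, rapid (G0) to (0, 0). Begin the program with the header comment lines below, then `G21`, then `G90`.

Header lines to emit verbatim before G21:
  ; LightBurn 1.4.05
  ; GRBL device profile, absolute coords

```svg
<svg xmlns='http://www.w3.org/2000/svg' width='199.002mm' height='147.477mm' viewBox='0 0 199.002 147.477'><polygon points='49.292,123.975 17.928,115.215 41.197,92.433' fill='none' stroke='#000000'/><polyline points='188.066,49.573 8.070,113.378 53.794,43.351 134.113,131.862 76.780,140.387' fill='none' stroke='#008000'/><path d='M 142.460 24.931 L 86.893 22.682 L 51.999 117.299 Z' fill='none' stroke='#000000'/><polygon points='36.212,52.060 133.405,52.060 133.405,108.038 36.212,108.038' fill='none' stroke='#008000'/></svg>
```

1 u = 1 mm; y_m = 147.477 − y.

[1] `<polygon>` regular polygon, #000000→engrave S348 F4480: (49.292,23.502) → (17.928,32.262) → (41.197,55.044) → (49.292,23.502) (closed)

[2] `<polyline>` open polyline, #008000→cut S748 F959: (188.066,97.904) → (8.070,34.099) → (53.794,104.126) → (134.113,15.615) → (76.780,7.090)

[3] `<path>` closed polygon, #000000→engrave S348 F4480: (142.460,122.546) → (86.893,124.795) → (51.999,30.178) → (142.460,122.546) (closed)

[4] `<polygon>` rectangle, #008000→cut S748 F959: (36.212,95.417) → (133.405,95.417) → (133.405,39.439) → (36.212,39.439) → (36.212,95.417) (closed)

; LightBurn 1.4.05
; GRBL device profile, absolute coords
G21
G90
G0 X49.292 Y23.502
M4 S348
G1 X17.928 Y32.262 F4480
G1 X41.197 Y55.044 F4480
G1 X49.292 Y23.502 F4480
M5
G0 X188.066 Y97.904
M4 S748
G1 X8.070 Y34.099 F959
G1 X53.794 Y104.126 F959
G1 X134.113 Y15.615 F959
G1 X76.780 Y7.090 F959
M5
G0 X142.460 Y122.546
M4 S348
G1 X86.893 Y124.795 F4480
G1 X51.999 Y30.178 F4480
G1 X142.460 Y122.546 F4480
M5
G0 X36.212 Y95.417
M4 S748
G1 X133.405 Y95.417 F959
G1 X133.405 Y39.439 F959
G1 X36.212 Y39.439 F959
G1 X36.212 Y95.417 F959
M5
G0 X0.000 Y0.000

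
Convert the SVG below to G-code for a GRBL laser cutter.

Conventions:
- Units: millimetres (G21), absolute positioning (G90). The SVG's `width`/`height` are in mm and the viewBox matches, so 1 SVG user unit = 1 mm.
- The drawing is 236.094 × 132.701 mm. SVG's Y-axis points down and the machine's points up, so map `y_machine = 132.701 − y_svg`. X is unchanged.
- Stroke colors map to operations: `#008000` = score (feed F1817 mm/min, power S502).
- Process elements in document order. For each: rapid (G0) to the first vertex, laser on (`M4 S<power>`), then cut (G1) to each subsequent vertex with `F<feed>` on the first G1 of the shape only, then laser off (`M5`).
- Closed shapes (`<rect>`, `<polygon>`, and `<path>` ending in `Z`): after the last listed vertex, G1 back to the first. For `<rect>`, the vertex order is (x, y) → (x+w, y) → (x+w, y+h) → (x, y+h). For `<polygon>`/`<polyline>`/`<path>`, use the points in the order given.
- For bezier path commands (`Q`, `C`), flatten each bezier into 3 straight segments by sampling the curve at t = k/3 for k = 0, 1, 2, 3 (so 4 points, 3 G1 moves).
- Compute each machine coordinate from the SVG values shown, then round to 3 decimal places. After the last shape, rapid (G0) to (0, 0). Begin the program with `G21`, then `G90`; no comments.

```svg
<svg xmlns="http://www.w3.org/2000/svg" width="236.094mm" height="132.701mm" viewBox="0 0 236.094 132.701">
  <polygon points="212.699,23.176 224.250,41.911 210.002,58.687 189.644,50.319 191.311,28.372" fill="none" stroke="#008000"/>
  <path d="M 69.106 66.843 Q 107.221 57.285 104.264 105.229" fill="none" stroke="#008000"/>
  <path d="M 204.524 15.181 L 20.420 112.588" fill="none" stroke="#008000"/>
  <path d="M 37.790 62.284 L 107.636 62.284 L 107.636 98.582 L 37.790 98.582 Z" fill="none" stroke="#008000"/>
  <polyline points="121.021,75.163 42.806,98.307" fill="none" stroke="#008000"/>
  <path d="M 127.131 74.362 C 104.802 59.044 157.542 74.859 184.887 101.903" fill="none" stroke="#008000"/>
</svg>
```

G21
G90
G0 X212.699 Y109.525
M4 S502
G1 X224.250 Y90.790 F1817
G1 X210.002 Y74.014
G1 X189.644 Y82.382
G1 X191.311 Y104.329
G1 X212.699 Y109.525
M5
G0 X69.106 Y65.858
M4 S502
G1 X89.952 Y65.841 F1817
G1 X101.672 Y53.046
G1 X104.264 Y27.472
M5
G0 X204.524 Y117.520
M4 S502
G1 X20.420 Y20.113 F1817
M5
G0 X37.790 Y70.417
M4 S502
G1 X107.636 Y70.417 F1817
G1 X107.636 Y34.119
G1 X37.790 Y34.119
G1 X37.790 Y70.417
M5
G0 X121.021 Y57.538
M4 S502
G1 X42.806 Y34.394 F1817
M5
G0 X127.131 Y58.339
M4 S502
G1 X126.104 Y64.017 F1817
G1 X152.798 Y53.362
G1 X184.887 Y30.798
M5
G0 X0.000 Y0.000

Since the viewBox matches the mm dimensions, user units are millimetres directly. The only transform is the Y-flip y_m = 132.701 − y_svg.

Shape 1 is a regular polygon drawn with `<polygon>`. Its stroke #008000 means score at S502, F1817. After flipping Y the toolpath is (212.699,109.525) → (224.250,90.790) → (210.002,74.014) → (189.644,82.382) → (191.311,104.329) → (212.699,109.525), returning to the start.

Shape 2 is a quadratic bezier drawn with `<path>`. Its stroke #008000 means score at S502, F1817. After flipping Y the toolpath is (69.106,65.858) → (89.952,65.841) → (101.672,53.046) → (104.264,27.472).

Shape 3 is a line segment drawn with `<path>`. Its stroke #008000 means score at S502, F1817. After flipping Y the toolpath is (204.524,117.520) → (20.420,20.113).

Shape 4 is a rectangle drawn with `<path>`. Its stroke #008000 means score at S502, F1817. After flipping Y the toolpath is (37.790,70.417) → (107.636,70.417) → (107.636,34.119) → (37.790,34.119) → (37.790,70.417), returning to the start.

Shape 5 is a line segment drawn with `<polyline>`. Its stroke #008000 means score at S502, F1817. After flipping Y the toolpath is (121.021,57.538) → (42.806,34.394).

Shape 6 is a cubic bezier drawn with `<path>`. Its stroke #008000 means score at S502, F1817. After flipping Y the toolpath is (127.131,58.339) → (126.104,64.017) → (152.798,53.362) → (184.887,30.798).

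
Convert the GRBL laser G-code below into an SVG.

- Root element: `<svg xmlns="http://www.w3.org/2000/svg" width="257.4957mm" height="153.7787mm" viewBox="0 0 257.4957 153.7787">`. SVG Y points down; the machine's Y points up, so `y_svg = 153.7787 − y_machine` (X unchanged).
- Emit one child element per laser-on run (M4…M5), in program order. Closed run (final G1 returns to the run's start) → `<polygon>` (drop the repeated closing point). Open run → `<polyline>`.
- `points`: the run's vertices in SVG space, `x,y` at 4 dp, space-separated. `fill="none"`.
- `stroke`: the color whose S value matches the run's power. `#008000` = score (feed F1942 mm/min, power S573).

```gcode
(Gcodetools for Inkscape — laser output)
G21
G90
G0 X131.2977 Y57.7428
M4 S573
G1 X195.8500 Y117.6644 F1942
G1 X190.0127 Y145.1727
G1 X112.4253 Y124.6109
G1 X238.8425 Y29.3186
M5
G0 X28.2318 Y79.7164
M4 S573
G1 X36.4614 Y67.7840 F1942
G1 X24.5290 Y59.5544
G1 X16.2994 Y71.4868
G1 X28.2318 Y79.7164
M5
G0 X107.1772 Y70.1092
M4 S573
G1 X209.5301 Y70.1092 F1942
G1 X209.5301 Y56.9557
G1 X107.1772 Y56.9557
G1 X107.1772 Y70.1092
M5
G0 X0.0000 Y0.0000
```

Machine Y-up, SVG Y-down with viewBox height 153.7787, so y_svg = 153.7787 − y_machine; X carries over. Every run uses S573, so all elements get stroke `#008000` (score).

Run 1: The run is open, so emit a `<polyline>` with points (Y-flipped): 131.2977,96.0359 195.8500,36.1143 190.0127,8.6060 112.4253,29.1678 238.8425,124.4601.

Run 2: The run returns to its start, so emit a `<polygon>` with points (Y-flipped): 28.2318,74.0623 36.4614,85.9947 24.5290,94.2243 16.2994,82.2919.

Run 3: The run returns to its start, so emit a `<polygon>` with points (Y-flipped): 107.1772,83.6695 209.5301,83.6695 209.5301,96.8230 107.1772,96.8230.

<svg xmlns="http://www.w3.org/2000/svg" width="257.4957mm" height="153.7787mm" viewBox="0 0 257.4957 153.7787">
  <polyline points="131.2977,96.0359 195.8500,36.1143 190.0127,8.6060 112.4253,29.1678 238.8425,124.4601" fill="none" stroke="#008000"/>
  <polygon points="28.2318,74.0623 36.4614,85.9947 24.5290,94.2243 16.2994,82.2919" fill="none" stroke="#008000"/>
  <polygon points="107.1772,83.6695 209.5301,83.6695 209.5301,96.8230 107.1772,96.8230" fill="none" stroke="#008000"/>
</svg>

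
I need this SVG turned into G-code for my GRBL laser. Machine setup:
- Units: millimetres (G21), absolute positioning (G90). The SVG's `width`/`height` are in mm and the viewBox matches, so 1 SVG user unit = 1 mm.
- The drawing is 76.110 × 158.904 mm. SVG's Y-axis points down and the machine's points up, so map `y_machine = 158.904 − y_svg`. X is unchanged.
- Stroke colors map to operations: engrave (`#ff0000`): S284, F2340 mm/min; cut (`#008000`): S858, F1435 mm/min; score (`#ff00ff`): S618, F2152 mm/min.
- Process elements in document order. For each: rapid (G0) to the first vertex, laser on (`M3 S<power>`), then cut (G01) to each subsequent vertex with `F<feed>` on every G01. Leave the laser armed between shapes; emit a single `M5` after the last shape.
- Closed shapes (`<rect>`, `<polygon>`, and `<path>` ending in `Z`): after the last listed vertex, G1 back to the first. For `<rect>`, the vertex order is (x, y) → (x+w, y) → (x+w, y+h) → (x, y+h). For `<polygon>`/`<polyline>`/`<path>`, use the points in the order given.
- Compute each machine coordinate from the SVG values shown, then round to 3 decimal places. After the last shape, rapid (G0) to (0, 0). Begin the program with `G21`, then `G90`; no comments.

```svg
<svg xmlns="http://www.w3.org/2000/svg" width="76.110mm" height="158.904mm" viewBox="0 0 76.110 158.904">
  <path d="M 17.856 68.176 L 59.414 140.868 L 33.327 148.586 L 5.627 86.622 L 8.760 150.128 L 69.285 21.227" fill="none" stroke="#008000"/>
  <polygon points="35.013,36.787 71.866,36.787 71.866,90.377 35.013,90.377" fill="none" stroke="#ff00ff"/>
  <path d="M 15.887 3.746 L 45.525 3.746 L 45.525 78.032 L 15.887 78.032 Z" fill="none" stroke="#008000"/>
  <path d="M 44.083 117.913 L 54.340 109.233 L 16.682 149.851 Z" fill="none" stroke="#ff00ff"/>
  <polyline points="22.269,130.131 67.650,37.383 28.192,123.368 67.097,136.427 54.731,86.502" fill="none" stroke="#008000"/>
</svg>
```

G21
G90
G0 X17.856 Y90.728
M3 S858
G01 X59.414 Y18.036 F1435
G01 X33.327 Y10.318 F1435
G01 X5.627 Y72.282 F1435
G01 X8.760 Y8.776 F1435
G01 X69.285 Y137.677 F1435
G0 X35.013 Y122.117
M3 S618
G01 X71.866 Y122.117 F2152
G01 X71.866 Y68.527 F2152
G01 X35.013 Y68.527 F2152
G01 X35.013 Y122.117 F2152
G0 X15.887 Y155.158
M3 S858
G01 X45.525 Y155.158 F1435
G01 X45.525 Y80.872 F1435
G01 X15.887 Y80.872 F1435
G01 X15.887 Y155.158 F1435
G0 X44.083 Y40.991
M3 S618
G01 X54.340 Y49.671 F2152
G01 X16.682 Y9.053 F2152
G01 X44.083 Y40.991 F2152
G0 X22.269 Y28.773
M3 S858
G01 X67.650 Y121.521 F1435
G01 X28.192 Y35.536 F1435
G01 X67.097 Y22.477 F1435
G01 X54.731 Y72.402 F1435
M5
G0 X0.000 Y0.000

Since the viewBox matches the mm dimensions, user units are millimetres directly. The only transform is the Y-flip y_m = 158.904 − y_svg.

Shape 1 is a open polyline drawn with `<path>`. Its stroke #008000 means cut at S858, F1435. After flipping Y the toolpath is (17.856,90.728) → (59.414,18.036) → (33.327,10.318) → (5.627,72.282) → (8.760,8.776) → (69.285,137.677).

Shape 2 is a rectangle drawn with `<polygon>`. Its stroke #ff00ff means score at S618, F2152. After flipping Y the toolpath is (35.013,122.117) → (71.866,122.117) → (71.866,68.527) → (35.013,68.527) → (35.013,122.117), returning to the start.

Shape 3 is a rectangle drawn with `<path>`. Its stroke #008000 means cut at S858, F1435. After flipping Y the toolpath is (15.887,155.158) → (45.525,155.158) → (45.525,80.872) → (15.887,80.872) → (15.887,155.158), returning to the start.

Shape 4 is a closed polygon drawn with `<path>`. Its stroke #ff00ff means score at S618, F2152. After flipping Y the toolpath is (44.083,40.991) → (54.340,49.671) → (16.682,9.053) → (44.083,40.991), returning to the start.

Shape 5 is a open polyline drawn with `<polyline>`. Its stroke #008000 means cut at S858, F1435. After flipping Y the toolpath is (22.269,28.773) → (67.650,121.521) → (28.192,35.536) → (67.097,22.477) → (54.731,72.402).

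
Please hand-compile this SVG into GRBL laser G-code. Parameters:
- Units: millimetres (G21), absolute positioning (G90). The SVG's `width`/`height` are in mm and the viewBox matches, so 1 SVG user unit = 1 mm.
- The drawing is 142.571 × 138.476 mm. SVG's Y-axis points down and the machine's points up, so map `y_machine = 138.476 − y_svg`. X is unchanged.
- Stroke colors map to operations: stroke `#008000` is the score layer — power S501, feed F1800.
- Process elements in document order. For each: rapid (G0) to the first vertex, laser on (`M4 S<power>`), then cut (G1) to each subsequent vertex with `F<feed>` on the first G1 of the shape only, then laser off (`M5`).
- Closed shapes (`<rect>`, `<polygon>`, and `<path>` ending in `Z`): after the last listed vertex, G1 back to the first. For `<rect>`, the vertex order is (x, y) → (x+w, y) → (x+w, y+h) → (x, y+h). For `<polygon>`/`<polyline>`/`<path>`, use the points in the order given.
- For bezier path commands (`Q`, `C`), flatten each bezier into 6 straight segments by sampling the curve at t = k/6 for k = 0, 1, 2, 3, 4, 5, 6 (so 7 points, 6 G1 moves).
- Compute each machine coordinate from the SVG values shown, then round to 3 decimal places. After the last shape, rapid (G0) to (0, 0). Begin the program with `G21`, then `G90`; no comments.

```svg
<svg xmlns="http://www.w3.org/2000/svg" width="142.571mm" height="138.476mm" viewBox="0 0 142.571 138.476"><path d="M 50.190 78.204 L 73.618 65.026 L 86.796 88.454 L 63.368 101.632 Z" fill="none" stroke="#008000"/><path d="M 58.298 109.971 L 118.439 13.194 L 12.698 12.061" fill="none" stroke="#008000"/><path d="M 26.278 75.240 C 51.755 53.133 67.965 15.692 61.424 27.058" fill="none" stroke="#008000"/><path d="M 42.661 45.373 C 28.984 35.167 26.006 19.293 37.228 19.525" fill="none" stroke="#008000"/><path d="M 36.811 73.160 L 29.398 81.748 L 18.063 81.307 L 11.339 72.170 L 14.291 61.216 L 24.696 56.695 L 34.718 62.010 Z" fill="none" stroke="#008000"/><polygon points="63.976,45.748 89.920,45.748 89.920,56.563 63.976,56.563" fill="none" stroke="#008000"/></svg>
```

G21
G90
G0 X50.190 Y60.272
M4 S501
G1 X73.618 Y73.450 F1800
G1 X86.796 Y50.022
G1 X63.368 Y36.844
G1 X50.190 Y60.272
M5
G0 X58.298 Y28.505
M4 S501
G1 X118.439 Y125.282 F1800
G1 X12.698 Y126.415
M5
G0 X26.278 Y63.236
M4 S501
G1 X38.182 Y75.270 F1800
G1 X48.167 Y88.079
G1 X55.858 Y99.879
G1 X60.881 Y108.891
G1 X62.861 Y113.331
G1 X61.424 Y111.418
M5
G0 X42.661 Y93.103
M4 S501
G1 X36.730 Y98.578 F1800
G1 X32.680 Y104.392
G1 X30.607 Y109.941
G1 X30.610 Y114.621
G1 X32.784 Y117.826
G1 X37.228 Y118.951
M5
G0 X36.811 Y65.316
M4 S501
G1 X29.398 Y56.728 F1800
G1 X18.063 Y57.169
G1 X11.339 Y66.306
G1 X14.291 Y77.260
G1 X24.696 Y81.781
G1 X34.718 Y76.466
G1 X36.811 Y65.316
M5
G0 X63.976 Y92.728
M4 S501
G1 X89.920 Y92.728 F1800
G1 X89.920 Y81.913
G1 X63.976 Y81.913
G1 X63.976 Y92.728
M5
G0 X0.000 Y0.000

1 u = 1 mm; y_m = 138.476 − y.

[1] `<path>` regular polygon, #008000→score S501 F1800: (50.190,60.272) → (73.618,73.450) → (86.796,50.022) → (63.368,36.844) → (50.190,60.272) (closed)

[2] `<path>` open polyline, #008000→score S501 F1800: (58.298,28.505) → (118.439,125.282) → (12.698,126.415)

[3] `<path>` cubic bezier, #008000→score S501 F1800: (26.278,63.236) → (38.182,75.270) → (48.167,88.079) → (55.858,99.879) → (60.881,108.891) → (62.861,113.331) → (61.424,111.418)

[4] `<path>` cubic bezier, #008000→score S501 F1800: (42.661,93.103) → (36.730,98.578) → (32.680,104.392) → (30.607,109.941) → (30.610,114.621) → (32.784,117.826) → (37.228,118.951)

[5] `<path>` regular polygon, #008000→score S501 F1800: (36.811,65.316) → (29.398,56.728) → (18.063,57.169) → (11.339,66.306) → (14.291,77.260) → (24.696,81.781) → (34.718,76.466) → (36.811,65.316) (closed)

[6] `<polygon>` rectangle, #008000→score S501 F1800: (63.976,92.728) → (89.920,92.728) → (89.920,81.913) → (63.976,81.913) → (63.976,92.728) (closed)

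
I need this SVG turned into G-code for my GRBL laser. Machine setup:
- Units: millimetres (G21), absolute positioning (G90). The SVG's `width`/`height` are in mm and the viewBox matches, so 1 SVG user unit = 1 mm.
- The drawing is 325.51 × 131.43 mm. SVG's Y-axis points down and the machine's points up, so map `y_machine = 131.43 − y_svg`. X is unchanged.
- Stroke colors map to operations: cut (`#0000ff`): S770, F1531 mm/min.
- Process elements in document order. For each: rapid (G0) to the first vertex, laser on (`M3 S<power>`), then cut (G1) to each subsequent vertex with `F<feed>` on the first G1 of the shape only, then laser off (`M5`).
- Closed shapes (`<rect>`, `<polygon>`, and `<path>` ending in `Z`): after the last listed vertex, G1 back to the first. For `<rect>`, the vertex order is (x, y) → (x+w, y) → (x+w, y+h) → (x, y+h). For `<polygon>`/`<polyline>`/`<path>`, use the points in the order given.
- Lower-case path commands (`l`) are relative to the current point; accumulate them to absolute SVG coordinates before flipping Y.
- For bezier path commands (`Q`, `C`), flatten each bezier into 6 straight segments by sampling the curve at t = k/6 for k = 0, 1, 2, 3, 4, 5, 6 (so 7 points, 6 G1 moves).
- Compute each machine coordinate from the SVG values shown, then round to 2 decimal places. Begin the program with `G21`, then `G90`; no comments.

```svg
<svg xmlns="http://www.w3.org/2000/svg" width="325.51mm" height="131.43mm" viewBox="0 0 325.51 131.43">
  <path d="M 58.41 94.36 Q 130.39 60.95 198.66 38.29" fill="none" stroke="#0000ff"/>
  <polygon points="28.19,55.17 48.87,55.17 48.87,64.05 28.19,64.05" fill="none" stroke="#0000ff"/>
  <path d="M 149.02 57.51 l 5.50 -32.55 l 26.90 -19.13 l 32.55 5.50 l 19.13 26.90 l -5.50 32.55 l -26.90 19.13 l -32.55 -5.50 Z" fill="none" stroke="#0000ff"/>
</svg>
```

G21
G90
G0 X58.41 Y37.07
M3 S770
G1 X82.30 Y47.91 F1531
G1 X105.98 Y58.15
G1 X129.46 Y67.79
G1 X152.73 Y76.84
G1 X175.80 Y85.29
G1 X198.66 Y93.14
M5
G0 X28.19 Y76.26
M3 S770
G1 X48.87 Y76.26 F1531
G1 X48.87 Y67.38
G1 X28.19 Y67.38
G1 X28.19 Y76.26
M5
G0 X149.02 Y73.92
M3 S770
G1 X154.52 Y106.47 F1531
G1 X181.42 Y125.60
G1 X213.97 Y120.10
G1 X233.10 Y93.20
G1 X227.60 Y60.65
G1 X200.70 Y41.52
G1 X168.15 Y47.02
G1 X149.02 Y73.92
M5

1 u = 1 mm; y_m = 131.43 − y.

[1] `<path>` quadratic bezier, #0000ff→cut S770 F1531: (58.41,37.07) → (82.30,47.91) → (105.98,58.15) → (129.46,67.79) → (152.73,76.84) → (175.80,85.29) → (198.66,93.14)

[2] `<polygon>` rectangle, #0000ff→cut S770 F1531: (28.19,76.26) → (48.87,76.26) → (48.87,67.38) → (28.19,67.38) → (28.19,76.26) (closed)

[3] `<path>` regular polygon, #0000ff→cut S770 F1531: (149.02,73.92) → (154.52,106.47) → (181.42,125.60) → (213.97,120.10) → (233.10,93.20) → (227.60,60.65) → (200.70,41.52) → (168.15,47.02) → (149.02,73.92) (closed)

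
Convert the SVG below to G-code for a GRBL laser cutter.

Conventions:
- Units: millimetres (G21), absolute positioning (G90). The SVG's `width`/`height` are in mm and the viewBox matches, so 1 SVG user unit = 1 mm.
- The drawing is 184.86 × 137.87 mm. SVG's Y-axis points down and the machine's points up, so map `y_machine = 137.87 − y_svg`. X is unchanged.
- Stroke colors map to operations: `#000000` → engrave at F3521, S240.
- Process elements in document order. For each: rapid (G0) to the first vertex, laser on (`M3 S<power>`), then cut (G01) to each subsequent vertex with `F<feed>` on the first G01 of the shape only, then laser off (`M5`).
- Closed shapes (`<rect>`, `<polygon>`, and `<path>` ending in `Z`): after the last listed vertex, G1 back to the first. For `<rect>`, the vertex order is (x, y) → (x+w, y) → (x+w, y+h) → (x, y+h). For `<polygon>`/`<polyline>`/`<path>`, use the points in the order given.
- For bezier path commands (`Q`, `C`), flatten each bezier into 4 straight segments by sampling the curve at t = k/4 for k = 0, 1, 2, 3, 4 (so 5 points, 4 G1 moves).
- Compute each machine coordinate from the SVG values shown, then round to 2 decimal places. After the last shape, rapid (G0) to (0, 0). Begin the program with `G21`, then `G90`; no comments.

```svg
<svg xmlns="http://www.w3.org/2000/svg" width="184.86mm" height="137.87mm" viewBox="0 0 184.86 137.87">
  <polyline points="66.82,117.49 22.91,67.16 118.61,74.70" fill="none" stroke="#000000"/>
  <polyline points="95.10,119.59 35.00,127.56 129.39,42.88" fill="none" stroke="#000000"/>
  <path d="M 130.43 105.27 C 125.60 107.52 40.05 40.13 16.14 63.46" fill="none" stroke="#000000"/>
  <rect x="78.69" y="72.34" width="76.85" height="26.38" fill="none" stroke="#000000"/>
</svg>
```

1 u = 1 mm; y_m = 137.87 − y.

[1] `<polyline>` open polyline, #000000→engrave S240 F3521: (66.82,20.38) → (22.91,70.71) → (118.61,63.17)

[2] `<polyline>` open polyline, #000000→engrave S240 F3521: (95.10,18.28) → (35.00,10.31) → (129.39,94.99)

[3] `<path>` cubic bezier, #000000→engrave S240 F3521: (130.43,32.60) → (113.90,41.46) → (80.44,61.41) → (43.41,77.40) → (16.14,74.41)

[4] `<rect>` rectangle, #000000→engrave S240 F3521: (78.69,65.53) → (155.54,65.53) → (155.54,39.15) → (78.69,39.15) → (78.69,65.53) (closed)

G21
G90
G0 X66.82 Y20.38
M3 S240
G01 X22.91 Y70.71 F3521
G01 X118.61 Y63.17
M5
G0 X95.10 Y18.28
M3 S240
G01 X35.00 Y10.31 F3521
G01 X129.39 Y94.99
M5
G0 X130.43 Y32.60
M3 S240
G01 X113.90 Y41.46 F3521
G01 X80.44 Y61.41
G01 X43.41 Y77.40
G01 X16.14 Y74.41
M5
G0 X78.69 Y65.53
M3 S240
G01 X155.54 Y65.53 F3521
G01 X155.54 Y39.15
G01 X78.69 Y39.15
G01 X78.69 Y65.53
M5
G0 X0.00 Y0.00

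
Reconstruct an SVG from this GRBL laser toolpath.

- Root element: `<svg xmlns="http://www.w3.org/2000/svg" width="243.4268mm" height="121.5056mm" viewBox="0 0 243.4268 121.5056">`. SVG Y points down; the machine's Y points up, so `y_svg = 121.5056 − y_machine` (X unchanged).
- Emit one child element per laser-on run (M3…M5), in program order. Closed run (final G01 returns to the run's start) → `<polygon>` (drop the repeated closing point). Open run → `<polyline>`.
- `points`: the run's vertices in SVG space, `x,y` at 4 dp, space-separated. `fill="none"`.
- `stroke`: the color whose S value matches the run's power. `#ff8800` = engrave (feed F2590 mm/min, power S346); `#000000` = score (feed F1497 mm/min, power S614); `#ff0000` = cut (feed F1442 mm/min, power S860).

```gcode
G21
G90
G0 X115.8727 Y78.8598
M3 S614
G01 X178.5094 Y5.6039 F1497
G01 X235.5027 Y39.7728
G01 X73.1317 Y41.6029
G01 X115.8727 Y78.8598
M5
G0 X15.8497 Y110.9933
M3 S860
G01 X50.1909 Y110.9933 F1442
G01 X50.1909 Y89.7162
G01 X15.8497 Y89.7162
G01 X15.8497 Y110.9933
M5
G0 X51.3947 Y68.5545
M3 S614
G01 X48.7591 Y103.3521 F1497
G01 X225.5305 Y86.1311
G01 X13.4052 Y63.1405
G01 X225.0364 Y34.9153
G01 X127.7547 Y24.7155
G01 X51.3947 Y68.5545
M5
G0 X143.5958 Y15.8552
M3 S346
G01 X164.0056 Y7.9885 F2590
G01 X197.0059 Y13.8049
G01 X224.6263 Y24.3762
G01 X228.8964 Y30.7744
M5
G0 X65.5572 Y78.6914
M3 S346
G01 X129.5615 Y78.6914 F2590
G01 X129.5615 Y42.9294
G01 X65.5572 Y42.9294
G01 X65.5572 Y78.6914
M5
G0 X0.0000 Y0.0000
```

<svg xmlns="http://www.w3.org/2000/svg" width="243.4268mm" height="121.5056mm" viewBox="0 0 243.4268 121.5056">
  <polygon points="115.8727,42.6458 178.5094,115.9017 235.5027,81.7328 73.1317,79.9027" fill="none" stroke="#000000"/>
  <polygon points="15.8497,10.5123 50.1909,10.5123 50.1909,31.7894 15.8497,31.7894" fill="none" stroke="#ff0000"/>
  <polygon points="51.3947,52.9511 48.7591,18.1535 225.5305,35.3745 13.4052,58.3651 225.0364,86.5903 127.7547,96.7901" fill="none" stroke="#000000"/>
  <polyline points="143.5958,105.6504 164.0056,113.5171 197.0059,107.7007 224.6263,97.1294 228.8964,90.7312" fill="none" stroke="#ff8800"/>
  <polygon points="65.5572,42.8142 129.5615,42.8142 129.5615,78.5762 65.5572,78.5762" fill="none" stroke="#ff8800"/>
</svg>

y_svg = 121.5056 − y_m.

[1] S614→`#000000` (score); closed run; points: 115.8727,42.6458 178.5094,115.9017 235.5027,81.7328 73.1317,79.9027

[2] S860→`#ff0000` (cut); closed run; points: 15.8497,10.5123 50.1909,10.5123 50.1909,31.7894 15.8497,31.7894

[3] S614→`#000000` (score); closed run; points: 51.3947,52.9511 48.7591,18.1535 225.5305,35.3745 13.4052,58.3651 225.0364,86.5903 127.7547,96.7901

[4] S346→`#ff8800` (engrave); open run; points: 143.5958,105.6504 164.0056,113.5171 197.0059,107.7007 224.6263,97.1294 228.8964,90.7312

[5] S346→`#ff8800` (engrave); closed run; points: 65.5572,42.8142 129.5615,42.8142 129.5615,78.5762 65.5572,78.5762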